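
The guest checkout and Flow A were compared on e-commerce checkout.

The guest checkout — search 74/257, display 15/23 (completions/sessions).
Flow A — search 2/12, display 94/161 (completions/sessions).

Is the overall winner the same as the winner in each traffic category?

Search: the guest checkout 74/257 = 28.8%, Flow A 2/12 = 16.7% → the guest checkout
Display: the guest checkout 15/23 = 65.2%, Flow A 94/161 = 58.4% → the guest checkout
Overall: the guest checkout 89/280 = 31.8%, Flow A 96/173 = 55.5% → Flow A
The guest checkout wins each traffic group but Flow A wins overall — the comparison reverses. The guest checkout's sessions skew toward search, which has a lower base rate.

No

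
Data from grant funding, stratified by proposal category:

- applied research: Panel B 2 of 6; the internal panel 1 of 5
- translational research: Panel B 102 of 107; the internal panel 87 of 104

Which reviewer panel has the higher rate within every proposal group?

Panel B

Applied research: Panel B 2/6 = 33.3%, the internal panel 1/5 = 20.0% → Panel B
Translational research: Panel B 102/107 = 95.3%, the internal panel 87/104 = 83.7% → Panel B
Panel B has the higher rate in both groups.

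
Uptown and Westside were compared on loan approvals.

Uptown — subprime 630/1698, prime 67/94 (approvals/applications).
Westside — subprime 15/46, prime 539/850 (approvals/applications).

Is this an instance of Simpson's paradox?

Yes

Subprime: Uptown 630/1698 = 37.1%, Westside 15/46 = 32.6% → Uptown
Prime: Uptown 67/94 = 71.3%, Westside 539/850 = 63.4% → Uptown
Overall: Uptown 697/1792 = 38.9%, Westside 554/896 = 61.8% → Westside
Uptown wins each credit group but Westside wins overall — the comparison reverses. Uptown's applications skew toward subprime, which has a lower base rate.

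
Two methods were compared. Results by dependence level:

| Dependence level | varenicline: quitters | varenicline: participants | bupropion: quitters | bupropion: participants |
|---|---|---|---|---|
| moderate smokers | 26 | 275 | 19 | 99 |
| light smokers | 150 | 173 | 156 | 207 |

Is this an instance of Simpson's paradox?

No

Moderate smokers: varenicline 26/275 = 9.5%, bupropion 19/99 = 19.2% → bupropion
Light smokers: varenicline 150/173 = 86.7%, bupropion 156/207 = 75.4% → varenicline
Overall: varenicline 176/448 = 39.3%, bupropion 175/306 = 57.2% → bupropion
Neither sweeps: varenicline wins 1 of 2 groups, bupropion wins 1. Bupropion wins overall but not every group — no Simpson reversal.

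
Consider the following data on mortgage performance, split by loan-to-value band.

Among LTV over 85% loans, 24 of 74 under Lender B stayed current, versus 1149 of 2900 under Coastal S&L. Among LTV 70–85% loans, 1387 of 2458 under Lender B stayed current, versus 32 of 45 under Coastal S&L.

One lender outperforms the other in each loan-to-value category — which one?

Coastal S&L

LTV over 85%: Lender B 24/74 = 32.4%, Coastal S&L 1149/2900 = 39.6% → Coastal S&L
LTV 70–85%: Lender B 1387/2458 = 56.4%, Coastal S&L 32/45 = 71.1% → Coastal S&L
Coastal S&L has the higher rate in both groups.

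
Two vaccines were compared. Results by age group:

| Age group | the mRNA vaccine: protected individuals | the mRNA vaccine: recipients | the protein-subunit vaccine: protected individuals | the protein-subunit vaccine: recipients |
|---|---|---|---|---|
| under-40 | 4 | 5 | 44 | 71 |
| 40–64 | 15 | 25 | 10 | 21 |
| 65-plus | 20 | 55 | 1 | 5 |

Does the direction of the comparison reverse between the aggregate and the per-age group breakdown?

Under-40: the mRNA vaccine 4/5 = 80.0%, the protein-subunit vaccine 44/71 = 62.0% → the mRNA vaccine
40–64: the mRNA vaccine 15/25 = 60.0%, the protein-subunit vaccine 10/21 = 47.6% → the mRNA vaccine
65-plus: the mRNA vaccine 20/55 = 36.4%, the protein-subunit vaccine 1/5 = 20.0% → the mRNA vaccine
Overall: the mRNA vaccine 39/85 = 45.9%, the protein-subunit vaccine 55/97 = 56.7% → the protein-subunit vaccine
The mRNA vaccine wins each age group but the protein-subunit vaccine wins overall — the comparison reverses. The mRNA vaccine's recipients skew toward 65-plus, which has a lower base rate.

Yes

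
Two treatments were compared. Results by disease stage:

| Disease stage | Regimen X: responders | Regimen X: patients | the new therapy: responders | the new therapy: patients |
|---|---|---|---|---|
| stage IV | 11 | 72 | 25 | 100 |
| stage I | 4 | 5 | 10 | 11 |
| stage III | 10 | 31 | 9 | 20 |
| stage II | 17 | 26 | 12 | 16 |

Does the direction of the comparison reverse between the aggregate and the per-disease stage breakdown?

No

Stage IV: Regimen X 11/72 = 15.3%, the new therapy 25/100 = 25.0% → the new therapy
Stage I: Regimen X 4/5 = 80.0%, the new therapy 10/11 = 90.9% → the new therapy
Stage III: Regimen X 10/31 = 32.3%, the new therapy 9/20 = 45.0% → the new therapy
Stage II: Regimen X 17/26 = 65.4%, the new therapy 12/16 = 75.0% → the new therapy
Overall: Regimen X 42/134 = 31.3%, the new therapy 56/147 = 38.1% → the new therapy
The new therapy wins overall and in every disease group — no reversal.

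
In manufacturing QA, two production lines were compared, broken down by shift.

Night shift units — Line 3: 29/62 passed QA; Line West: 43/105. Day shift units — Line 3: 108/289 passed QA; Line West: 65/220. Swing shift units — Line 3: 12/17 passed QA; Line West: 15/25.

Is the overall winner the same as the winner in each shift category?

Night shift: Line 3 29/62 = 46.8%, Line West 43/105 = 41.0% → Line 3
Day shift: Line 3 108/289 = 37.4%, Line West 65/220 = 29.5% → Line 3
Swing shift: Line 3 12/17 = 70.6%, Line West 15/25 = 60.0% → Line 3
Overall: Line 3 149/368 = 40.5%, Line West 123/350 = 35.1% → Line 3
Line 3 wins overall and in every shift group — no reversal.

Yes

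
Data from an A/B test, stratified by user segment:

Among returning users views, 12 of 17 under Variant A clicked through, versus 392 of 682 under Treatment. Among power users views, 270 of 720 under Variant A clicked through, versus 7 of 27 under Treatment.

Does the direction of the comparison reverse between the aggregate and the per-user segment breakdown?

Yes

Returning users: Variant A 12/17 = 70.6%, Treatment 392/682 = 57.5% → Variant A
Power users: Variant A 270/720 = 37.5%, Treatment 7/27 = 25.9% → Variant A
Overall: Variant A 282/737 = 38.3%, Treatment 399/709 = 56.3% → Treatment
Variant A wins each user group but Treatment wins overall — the comparison reverses. Variant A's views skew toward power users, which has a lower base rate.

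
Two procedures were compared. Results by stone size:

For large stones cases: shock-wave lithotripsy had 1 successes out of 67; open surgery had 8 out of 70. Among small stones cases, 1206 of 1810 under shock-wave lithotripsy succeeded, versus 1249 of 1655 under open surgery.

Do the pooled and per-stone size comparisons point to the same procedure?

Large stones: shock-wave lithotripsy 1/67 = 1.5%, open surgery 8/70 = 11.4% → open surgery
Small stones: shock-wave lithotripsy 1206/1810 = 66.6%, open surgery 1249/1655 = 75.5% → open surgery
Overall: shock-wave lithotripsy 1207/1877 = 64.3%, open surgery 1257/1725 = 72.9% → open surgery
Open surgery wins overall and in every stone group — no reversal.

Yes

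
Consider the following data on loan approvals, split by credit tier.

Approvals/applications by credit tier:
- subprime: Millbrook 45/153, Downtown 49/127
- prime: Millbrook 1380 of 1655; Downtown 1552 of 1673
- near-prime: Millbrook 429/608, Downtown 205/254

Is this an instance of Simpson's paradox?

No

Subprime: Millbrook 45/153 = 29.4%, Downtown 49/127 = 38.6% → Downtown
Prime: Millbrook 1380/1655 = 83.4%, Downtown 1552/1673 = 92.8% → Downtown
Near-prime: Millbrook 429/608 = 70.6%, Downtown 205/254 = 80.7% → Downtown
Overall: Millbrook 1854/2416 = 76.7%, Downtown 1806/2054 = 87.9% → Downtown
Downtown wins overall and in every credit group — no reversal.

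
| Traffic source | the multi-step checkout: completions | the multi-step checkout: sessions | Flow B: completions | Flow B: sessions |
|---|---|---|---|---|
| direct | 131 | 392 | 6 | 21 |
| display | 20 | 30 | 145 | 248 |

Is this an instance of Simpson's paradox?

Direct: the multi-step checkout 131/392 = 33.4%, Flow B 6/21 = 28.6% → the multi-step checkout
Display: the multi-step checkout 20/30 = 66.7%, Flow B 145/248 = 58.5% → the multi-step checkout
Overall: the multi-step checkout 151/422 = 35.8%, Flow B 151/269 = 56.1% → Flow B
The multi-step checkout wins each traffic group but Flow B wins overall — the comparison reverses. The multi-step checkout's sessions skew toward direct, which has a lower base rate.

Yes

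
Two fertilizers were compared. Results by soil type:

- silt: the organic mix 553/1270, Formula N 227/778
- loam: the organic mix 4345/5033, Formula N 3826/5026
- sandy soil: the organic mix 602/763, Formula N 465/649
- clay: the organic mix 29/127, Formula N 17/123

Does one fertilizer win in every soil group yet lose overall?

No

Silt: the organic mix 553/1270 = 43.5%, Formula N 227/778 = 29.2% → the organic mix
Loam: the organic mix 4345/5033 = 86.3%, Formula N 3826/5026 = 76.1% → the organic mix
Sandy soil: the organic mix 602/763 = 78.9%, Formula N 465/649 = 71.6% → the organic mix
Clay: the organic mix 29/127 = 22.8%, Formula N 17/123 = 13.8% → the organic mix
Overall: the organic mix 5529/7193 = 76.9%, Formula N 4535/6576 = 69.0% → the organic mix
The organic mix wins overall and in every soil group — no reversal.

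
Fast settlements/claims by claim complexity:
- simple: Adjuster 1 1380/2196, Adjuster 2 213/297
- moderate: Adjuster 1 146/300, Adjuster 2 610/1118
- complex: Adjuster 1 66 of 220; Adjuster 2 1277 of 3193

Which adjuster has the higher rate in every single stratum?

Adjuster 2

Simple: Adjuster 1 1380/2196 = 62.8%, Adjuster 2 213/297 = 71.7% → Adjuster 2
Moderate: Adjuster 1 146/300 = 48.7%, Adjuster 2 610/1118 = 54.6% → Adjuster 2
Complex: Adjuster 1 66/220 = 30.0%, Adjuster 2 1277/3193 = 40.0% → Adjuster 2
Adjuster 2 has the higher rate in all 3 groups.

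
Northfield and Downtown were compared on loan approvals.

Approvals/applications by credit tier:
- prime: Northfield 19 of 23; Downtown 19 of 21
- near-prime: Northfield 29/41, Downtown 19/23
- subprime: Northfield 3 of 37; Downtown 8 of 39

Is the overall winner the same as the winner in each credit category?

Prime: Northfield 19/23 = 82.6%, Downtown 19/21 = 90.5% → Downtown
Near-prime: Northfield 29/41 = 70.7%, Downtown 19/23 = 82.6% → Downtown
Subprime: Northfield 3/37 = 8.1%, Downtown 8/39 = 20.5% → Downtown
Overall: Northfield 51/101 = 50.5%, Downtown 46/83 = 55.4% → Downtown
Downtown wins overall and in every credit group — no reversal.

Yes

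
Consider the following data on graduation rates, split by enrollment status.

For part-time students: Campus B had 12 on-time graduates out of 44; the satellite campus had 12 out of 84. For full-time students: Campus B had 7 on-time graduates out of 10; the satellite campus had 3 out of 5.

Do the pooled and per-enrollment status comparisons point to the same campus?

Part-time: Campus B 12/44 = 27.3%, the satellite campus 12/84 = 14.3% → Campus B
Full-time: Campus B 7/10 = 70.0%, the satellite campus 3/5 = 60.0% → Campus B
Overall: Campus B 19/54 = 35.2%, the satellite campus 15/89 = 16.9% → Campus B
Campus B wins overall and in every enrollment group — no reversal.

Yes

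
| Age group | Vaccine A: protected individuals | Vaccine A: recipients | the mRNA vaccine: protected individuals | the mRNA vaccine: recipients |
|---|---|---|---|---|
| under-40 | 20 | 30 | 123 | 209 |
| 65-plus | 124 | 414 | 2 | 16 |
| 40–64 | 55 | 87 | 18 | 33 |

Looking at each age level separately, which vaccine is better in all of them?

Vaccine A

Under-40: Vaccine A 20/30 = 66.7%, the mRNA vaccine 123/209 = 58.9% → Vaccine A
65-plus: Vaccine A 124/414 = 30.0%, the mRNA vaccine 2/16 = 12.5% → Vaccine A
40–64: Vaccine A 55/87 = 63.2%, the mRNA vaccine 18/33 = 54.5% → Vaccine A
Vaccine A has the higher rate in all 3 groups.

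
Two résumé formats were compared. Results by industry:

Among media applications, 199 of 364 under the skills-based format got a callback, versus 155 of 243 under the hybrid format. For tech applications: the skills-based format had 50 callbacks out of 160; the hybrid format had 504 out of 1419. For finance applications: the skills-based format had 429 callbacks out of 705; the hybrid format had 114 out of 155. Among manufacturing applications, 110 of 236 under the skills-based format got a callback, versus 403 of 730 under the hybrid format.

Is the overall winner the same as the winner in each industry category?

No

Media: the skills-based format 199/364 = 54.7%, the hybrid format 155/243 = 63.8% → the hybrid format
Tech: the skills-based format 50/160 = 31.2%, the hybrid format 504/1419 = 35.5% → the hybrid format
Finance: the skills-based format 429/705 = 60.9%, the hybrid format 114/155 = 73.5% → the hybrid format
Manufacturing: the skills-based format 110/236 = 46.6%, the hybrid format 403/730 = 55.2% → the hybrid format
Overall: the skills-based format 788/1465 = 53.8%, the hybrid format 1176/2547 = 46.2% → the skills-based format
The hybrid format wins each industry group but the skills-based format wins overall — the comparison reverses. The hybrid format's applications skew toward tech, which has a lower base rate.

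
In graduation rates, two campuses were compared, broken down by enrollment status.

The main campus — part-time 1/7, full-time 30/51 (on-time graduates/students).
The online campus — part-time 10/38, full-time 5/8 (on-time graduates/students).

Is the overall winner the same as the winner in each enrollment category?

Part-time: the main campus 1/7 = 14.3%, the online campus 10/38 = 26.3% → the online campus
Full-time: the main campus 30/51 = 58.8%, the online campus 5/8 = 62.5% → the online campus
Overall: the main campus 31/58 = 53.4%, the online campus 15/46 = 32.6% → the main campus
The online campus wins each enrollment group but the main campus wins overall — the comparison reverses. The online campus's students skew toward part-time, which has a lower base rate.

No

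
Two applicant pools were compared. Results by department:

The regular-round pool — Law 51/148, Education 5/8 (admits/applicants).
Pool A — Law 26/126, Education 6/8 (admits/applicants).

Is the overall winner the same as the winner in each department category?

No

Law: the regular-round pool 51/148 = 34.5%, Pool A 26/126 = 20.6% → the regular-round pool
Education: the regular-round pool 5/8 = 62.5%, Pool A 6/8 = 75.0% → Pool A
Overall: the regular-round pool 56/156 = 35.9%, Pool A 32/134 = 23.9% → the regular-round pool
Neither sweeps: the regular-round pool wins 1 of 2 groups, Pool A wins 1. The regular-round pool wins overall but not every group — no Simpson reversal.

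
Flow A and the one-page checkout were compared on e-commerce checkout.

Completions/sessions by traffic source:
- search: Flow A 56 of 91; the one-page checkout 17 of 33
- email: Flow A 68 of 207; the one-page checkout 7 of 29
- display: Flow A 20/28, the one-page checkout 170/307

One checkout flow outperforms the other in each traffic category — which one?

Search: Flow A 56/91 = 61.5%, the one-page checkout 17/33 = 51.5% → Flow A
Email: Flow A 68/207 = 32.9%, the one-page checkout 7/29 = 24.1% → Flow A
Display: Flow A 20/28 = 71.4%, the one-page checkout 170/307 = 55.4% → Flow A
Flow A has the higher rate in all 3 groups.

Flow A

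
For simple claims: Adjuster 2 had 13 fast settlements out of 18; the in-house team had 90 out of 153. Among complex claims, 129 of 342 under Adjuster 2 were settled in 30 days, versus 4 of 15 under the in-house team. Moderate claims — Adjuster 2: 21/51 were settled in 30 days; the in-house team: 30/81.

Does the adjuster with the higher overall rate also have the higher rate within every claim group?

No

Simple: Adjuster 2 13/18 = 72.2%, the in-house team 90/153 = 58.8% → Adjuster 2
Complex: Adjuster 2 129/342 = 37.7%, the in-house team 4/15 = 26.7% → Adjuster 2
Moderate: Adjuster 2 21/51 = 41.2%, the in-house team 30/81 = 37.0% → Adjuster 2
Overall: Adjuster 2 163/411 = 39.7%, the in-house team 124/249 = 49.8% → the in-house team
Adjuster 2 wins each claim group but the in-house team wins overall — the comparison reverses. Adjuster 2's claims skew toward complex, which has a lower base rate.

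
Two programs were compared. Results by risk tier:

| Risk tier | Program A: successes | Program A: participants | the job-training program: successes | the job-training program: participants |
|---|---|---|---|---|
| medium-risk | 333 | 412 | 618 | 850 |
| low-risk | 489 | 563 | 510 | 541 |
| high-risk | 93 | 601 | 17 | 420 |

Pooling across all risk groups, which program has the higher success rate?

the job-training program

Medium-risk: Program A 333/412 = 80.8%, the job-training program 618/850 = 72.7% → Program A
Low-risk: Program A 489/563 = 86.9%, the job-training program 510/541 = 94.3% → the job-training program
High-risk: Program A 93/601 = 15.5%, the job-training program 17/420 = 4.0% → Program A
Overall: Program A 915/1576 = 58.1%, the job-training program 1145/1811 = 63.2% → the job-training program
(Neither sweeps every risk group, but the job-training program has the higher pooled rate.)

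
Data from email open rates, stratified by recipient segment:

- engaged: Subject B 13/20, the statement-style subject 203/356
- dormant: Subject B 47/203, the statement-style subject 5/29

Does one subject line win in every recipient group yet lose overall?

Yes

Engaged: Subject B 13/20 = 65.0%, the statement-style subject 203/356 = 57.0% → Subject B
Dormant: Subject B 47/203 = 23.2%, the statement-style subject 5/29 = 17.2% → Subject B
Overall: Subject B 60/223 = 26.9%, the statement-style subject 208/385 = 54.0% → the statement-style subject
Subject B wins each recipient group but the statement-style subject wins overall — the comparison reverses. Subject B's sends skew toward dormant, which has a lower base rate.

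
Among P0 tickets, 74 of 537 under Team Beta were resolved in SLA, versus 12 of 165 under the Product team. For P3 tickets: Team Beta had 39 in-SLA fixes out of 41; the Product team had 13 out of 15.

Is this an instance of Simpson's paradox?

P0: Team Beta 74/537 = 13.8%, the Product team 12/165 = 7.3% → Team Beta
P3: Team Beta 39/41 = 95.1%, the Product team 13/15 = 86.7% → Team Beta
Overall: Team Beta 113/578 = 19.6%, the Product team 25/180 = 13.9% → Team Beta
Team Beta wins overall and in every ticket group — no reversal.

No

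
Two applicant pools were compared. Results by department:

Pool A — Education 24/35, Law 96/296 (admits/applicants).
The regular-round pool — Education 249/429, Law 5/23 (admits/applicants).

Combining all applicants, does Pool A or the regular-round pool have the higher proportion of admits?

the regular-round pool

Education: Pool A 24/35 = 68.6%, the regular-round pool 249/429 = 58.0% → Pool A
Law: Pool A 96/296 = 32.4%, the regular-round pool 5/23 = 21.7% → Pool A
Overall: Pool A 120/331 = 36.3%, the regular-round pool 254/452 = 56.2% → the regular-round pool
(Pool A wins every department group but the regular-round pool wins overall — Pool A's applicants skew toward the low-rate Law group.)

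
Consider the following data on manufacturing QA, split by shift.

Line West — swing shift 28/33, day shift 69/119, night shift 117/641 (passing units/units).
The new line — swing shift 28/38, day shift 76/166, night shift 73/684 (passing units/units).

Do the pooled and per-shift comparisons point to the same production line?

Yes

Swing shift: Line West 28/33 = 84.8%, the new line 28/38 = 73.7% → Line West
Day shift: Line West 69/119 = 58.0%, the new line 76/166 = 45.8% → Line West
Night shift: Line West 117/641 = 18.3%, the new line 73/684 = 10.7% → Line West
Overall: Line West 214/793 = 27.0%, the new line 177/888 = 19.9% → Line West
Line West wins overall and in every shift group — no reversal.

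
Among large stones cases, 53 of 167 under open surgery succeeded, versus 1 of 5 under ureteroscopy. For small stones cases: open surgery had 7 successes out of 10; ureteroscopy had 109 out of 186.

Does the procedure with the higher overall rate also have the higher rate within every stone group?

No

Large stones: open surgery 53/167 = 31.7%, ureteroscopy 1/5 = 20.0% → open surgery
Small stones: open surgery 7/10 = 70.0%, ureteroscopy 109/186 = 58.6% → open surgery
Overall: open surgery 60/177 = 33.9%, ureteroscopy 110/191 = 57.6% → ureteroscopy
Open surgery wins each stone group but ureteroscopy wins overall — the comparison reverses. Open surgery's cases skew toward large stones, which has a lower base rate.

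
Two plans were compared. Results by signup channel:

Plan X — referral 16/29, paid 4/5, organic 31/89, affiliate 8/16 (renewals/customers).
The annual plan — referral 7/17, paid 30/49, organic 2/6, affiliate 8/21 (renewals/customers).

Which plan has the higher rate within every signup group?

Referral: Plan X 16/29 = 55.2%, the annual plan 7/17 = 41.2% → Plan X
Paid: Plan X 4/5 = 80.0%, the annual plan 30/49 = 61.2% → Plan X
Organic: Plan X 31/89 = 34.8%, the annual plan 2/6 = 33.3% → Plan X
Affiliate: Plan X 8/16 = 50.0%, the annual plan 8/21 = 38.1% → Plan X
Plan X has the higher rate in all 4 groups.

Plan X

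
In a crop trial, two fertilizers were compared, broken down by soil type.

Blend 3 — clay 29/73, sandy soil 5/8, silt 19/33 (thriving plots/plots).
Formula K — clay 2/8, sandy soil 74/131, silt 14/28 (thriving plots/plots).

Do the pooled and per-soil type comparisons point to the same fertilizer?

No

Clay: Blend 3 29/73 = 39.7%, Formula K 2/8 = 25.0% → Blend 3
Sandy soil: Blend 3 5/8 = 62.5%, Formula K 74/131 = 56.5% → Blend 3
Silt: Blend 3 19/33 = 57.6%, Formula K 14/28 = 50.0% → Blend 3
Overall: Blend 3 53/114 = 46.5%, Formula K 90/167 = 53.9% → Formula K
Blend 3 wins each soil group but Formula K wins overall — the comparison reverses. Blend 3's plots skew toward clay, which has a lower base rate.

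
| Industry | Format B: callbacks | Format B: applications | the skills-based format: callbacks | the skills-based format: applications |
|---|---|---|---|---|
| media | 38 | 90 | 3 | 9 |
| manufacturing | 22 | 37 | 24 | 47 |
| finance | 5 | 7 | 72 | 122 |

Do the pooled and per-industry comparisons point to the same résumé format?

No

Media: Format B 38/90 = 42.2%, the skills-based format 3/9 = 33.3% → Format B
Manufacturing: Format B 22/37 = 59.5%, the skills-based format 24/47 = 51.1% → Format B
Finance: Format B 5/7 = 71.4%, the skills-based format 72/122 = 59.0% → Format B
Overall: Format B 65/134 = 48.5%, the skills-based format 99/178 = 55.6% → the skills-based format
Format B wins each industry group but the skills-based format wins overall — the comparison reverses. Format B's applications skew toward media, which has a lower base rate.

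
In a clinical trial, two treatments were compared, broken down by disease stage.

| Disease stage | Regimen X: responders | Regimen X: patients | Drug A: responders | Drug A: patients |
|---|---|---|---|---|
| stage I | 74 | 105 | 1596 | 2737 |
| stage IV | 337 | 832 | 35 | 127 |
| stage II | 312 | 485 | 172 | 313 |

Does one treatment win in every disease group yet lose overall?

Yes

Stage I: Regimen X 74/105 = 70.5%, Drug A 1596/2737 = 58.3% → Regimen X
Stage IV: Regimen X 337/832 = 40.5%, Drug A 35/127 = 27.6% → Regimen X
Stage II: Regimen X 312/485 = 64.3%, Drug A 172/313 = 55.0% → Regimen X
Overall: Regimen X 723/1422 = 50.8%, Drug A 1803/3177 = 56.8% → Drug A
Regimen X wins each disease group but Drug A wins overall — the comparison reverses. Regimen X's patients skew toward stage IV, which has a lower base rate.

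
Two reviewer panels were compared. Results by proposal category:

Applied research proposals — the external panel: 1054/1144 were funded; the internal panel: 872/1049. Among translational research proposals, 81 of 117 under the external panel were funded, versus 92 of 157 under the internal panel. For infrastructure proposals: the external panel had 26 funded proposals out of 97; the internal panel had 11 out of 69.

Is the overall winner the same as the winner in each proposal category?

Yes

Applied research: the external panel 1054/1144 = 92.1%, the internal panel 872/1049 = 83.1% → the external panel
Translational research: the external panel 81/117 = 69.2%, the internal panel 92/157 = 58.6% → the external panel
Infrastructure: the external panel 26/97 = 26.8%, the internal panel 11/69 = 15.9% → the external panel
Overall: the external panel 1161/1358 = 85.5%, the internal panel 975/1275 = 76.5% → the external panel
The external panel wins overall and in every proposal group — no reversal.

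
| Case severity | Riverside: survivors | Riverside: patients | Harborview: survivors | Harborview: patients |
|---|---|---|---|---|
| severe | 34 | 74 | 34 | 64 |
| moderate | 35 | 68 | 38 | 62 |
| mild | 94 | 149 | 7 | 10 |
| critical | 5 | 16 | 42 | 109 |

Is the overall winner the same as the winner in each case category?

Severe: Riverside 34/74 = 45.9%, Harborview 34/64 = 53.1% → Harborview
Moderate: Riverside 35/68 = 51.5%, Harborview 38/62 = 61.3% → Harborview
Mild: Riverside 94/149 = 63.1%, Harborview 7/10 = 70.0% → Harborview
Critical: Riverside 5/16 = 31.2%, Harborview 42/109 = 38.5% → Harborview
Overall: Riverside 168/307 = 54.7%, Harborview 121/245 = 49.4% → Riverside
Harborview wins each case group but Riverside wins overall — the comparison reverses. Harborview's patients skew toward critical, which has a lower base rate.

No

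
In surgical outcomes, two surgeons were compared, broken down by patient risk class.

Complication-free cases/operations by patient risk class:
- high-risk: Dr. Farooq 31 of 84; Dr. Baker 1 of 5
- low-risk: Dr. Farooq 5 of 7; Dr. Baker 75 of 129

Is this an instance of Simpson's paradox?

Yes

High-risk: Dr. Farooq 31/84 = 36.9%, Dr. Baker 1/5 = 20.0% → Dr. Farooq
Low-risk: Dr. Farooq 5/7 = 71.4%, Dr. Baker 75/129 = 58.1% → Dr. Farooq
Overall: Dr. Farooq 36/91 = 39.6%, Dr. Baker 76/134 = 56.7% → Dr. Baker
Dr. Farooq wins each patient risk group but Dr. Baker wins overall — the comparison reverses. Dr. Farooq's operations skew toward high-risk, which has a lower base rate.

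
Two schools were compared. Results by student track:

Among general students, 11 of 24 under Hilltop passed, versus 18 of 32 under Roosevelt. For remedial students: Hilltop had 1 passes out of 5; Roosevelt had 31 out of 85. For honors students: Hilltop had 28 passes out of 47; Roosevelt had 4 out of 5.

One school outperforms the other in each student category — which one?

General: Hilltop 11/24 = 45.8%, Roosevelt 18/32 = 56.2% → Roosevelt
Remedial: Hilltop 1/5 = 20.0%, Roosevelt 31/85 = 36.5% → Roosevelt
Honors: Hilltop 28/47 = 59.6%, Roosevelt 4/5 = 80.0% → Roosevelt
Roosevelt has the higher rate in all 3 groups.

Roosevelt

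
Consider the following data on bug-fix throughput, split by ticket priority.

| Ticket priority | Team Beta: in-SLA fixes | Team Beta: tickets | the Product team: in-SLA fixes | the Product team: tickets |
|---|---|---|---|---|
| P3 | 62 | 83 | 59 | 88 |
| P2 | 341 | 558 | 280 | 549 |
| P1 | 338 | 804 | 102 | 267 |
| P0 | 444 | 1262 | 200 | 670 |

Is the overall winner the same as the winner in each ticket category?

Yes

P3: Team Beta 62/83 = 74.7%, the Product team 59/88 = 67.0% → Team Beta
P2: Team Beta 341/558 = 61.1%, the Product team 280/549 = 51.0% → Team Beta
P1: Team Beta 338/804 = 42.0%, the Product team 102/267 = 38.2% → Team Beta
P0: Team Beta 444/1262 = 35.2%, the Product team 200/670 = 29.9% → Team Beta
Overall: Team Beta 1185/2707 = 43.8%, the Product team 641/1574 = 40.7% → Team Beta
Team Beta wins overall and in every ticket group — no reversal.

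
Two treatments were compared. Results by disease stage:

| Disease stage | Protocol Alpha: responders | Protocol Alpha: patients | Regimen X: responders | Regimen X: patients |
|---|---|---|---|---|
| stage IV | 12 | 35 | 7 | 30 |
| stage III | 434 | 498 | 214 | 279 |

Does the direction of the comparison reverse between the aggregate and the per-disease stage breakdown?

Stage IV: Protocol Alpha 12/35 = 34.3%, Regimen X 7/30 = 23.3% → Protocol Alpha
Stage III: Protocol Alpha 434/498 = 87.1%, Regimen X 214/279 = 76.7% → Protocol Alpha
Overall: Protocol Alpha 446/533 = 83.7%, Regimen X 221/309 = 71.5% → Protocol Alpha
Protocol Alpha wins overall and in every disease group — no reversal.

No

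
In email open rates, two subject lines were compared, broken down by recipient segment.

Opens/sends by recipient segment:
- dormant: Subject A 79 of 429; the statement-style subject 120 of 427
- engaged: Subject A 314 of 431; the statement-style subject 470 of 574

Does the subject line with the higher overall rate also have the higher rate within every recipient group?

Dormant: Subject A 79/429 = 18.4%, the statement-style subject 120/427 = 28.1% → the statement-style subject
Engaged: Subject A 314/431 = 72.9%, the statement-style subject 470/574 = 81.9% → the statement-style subject
Overall: Subject A 393/860 = 45.7%, the statement-style subject 590/1001 = 58.9% → the statement-style subject
The statement-style subject wins overall and in every recipient group — no reversal.

Yes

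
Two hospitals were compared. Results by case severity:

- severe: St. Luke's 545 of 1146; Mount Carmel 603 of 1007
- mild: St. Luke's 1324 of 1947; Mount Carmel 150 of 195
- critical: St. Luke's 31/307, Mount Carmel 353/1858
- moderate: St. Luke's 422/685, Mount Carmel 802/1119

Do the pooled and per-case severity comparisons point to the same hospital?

Severe: St. Luke's 545/1146 = 47.6%, Mount Carmel 603/1007 = 59.9% → Mount Carmel
Mild: St. Luke's 1324/1947 = 68.0%, Mount Carmel 150/195 = 76.9% → Mount Carmel
Critical: St. Luke's 31/307 = 10.1%, Mount Carmel 353/1858 = 19.0% → Mount Carmel
Moderate: St. Luke's 422/685 = 61.6%, Mount Carmel 802/1119 = 71.7% → Mount Carmel
Overall: St. Luke's 2322/4085 = 56.8%, Mount Carmel 1908/4179 = 45.7% → St. Luke's
Mount Carmel wins each case group but St. Luke's wins overall — the comparison reverses. Mount Carmel's patients skew toward critical, which has a lower base rate.

No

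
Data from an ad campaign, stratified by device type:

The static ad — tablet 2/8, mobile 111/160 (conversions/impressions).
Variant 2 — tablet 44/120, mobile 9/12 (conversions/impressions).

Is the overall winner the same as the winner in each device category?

Tablet: the static ad 2/8 = 25.0%, Variant 2 44/120 = 36.7% → Variant 2
Mobile: the static ad 111/160 = 69.4%, Variant 2 9/12 = 75.0% → Variant 2
Overall: the static ad 113/168 = 67.3%, Variant 2 53/132 = 40.2% → the static ad
Variant 2 wins each device group but the static ad wins overall — the comparison reverses. Variant 2's impressions skew toward tablet, which has a lower base rate.

No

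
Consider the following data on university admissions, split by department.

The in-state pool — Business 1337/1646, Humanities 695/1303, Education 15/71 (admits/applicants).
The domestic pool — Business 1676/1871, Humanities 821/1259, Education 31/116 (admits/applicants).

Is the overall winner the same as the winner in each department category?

Yes

Business: the in-state pool 1337/1646 = 81.2%, the domestic pool 1676/1871 = 89.6% → the domestic pool
Humanities: the in-state pool 695/1303 = 53.3%, the domestic pool 821/1259 = 65.2% → the domestic pool
Education: the in-state pool 15/71 = 21.1%, the domestic pool 31/116 = 26.7% → the domestic pool
Overall: the in-state pool 2047/3020 = 67.8%, the domestic pool 2528/3246 = 77.9% → the domestic pool
The domestic pool wins overall and in every department group — no reversal.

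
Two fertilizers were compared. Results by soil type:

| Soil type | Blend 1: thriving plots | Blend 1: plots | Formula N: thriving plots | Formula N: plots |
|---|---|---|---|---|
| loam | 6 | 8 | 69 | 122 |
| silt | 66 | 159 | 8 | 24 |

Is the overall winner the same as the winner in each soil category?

No

Loam: Blend 1 6/8 = 75.0%, Formula N 69/122 = 56.6% → Blend 1
Silt: Blend 1 66/159 = 41.5%, Formula N 8/24 = 33.3% → Blend 1
Overall: Blend 1 72/167 = 43.1%, Formula N 77/146 = 52.7% → Formula N
Blend 1 wins each soil group but Formula N wins overall — the comparison reverses. Blend 1's plots skew toward silt, which has a lower base rate.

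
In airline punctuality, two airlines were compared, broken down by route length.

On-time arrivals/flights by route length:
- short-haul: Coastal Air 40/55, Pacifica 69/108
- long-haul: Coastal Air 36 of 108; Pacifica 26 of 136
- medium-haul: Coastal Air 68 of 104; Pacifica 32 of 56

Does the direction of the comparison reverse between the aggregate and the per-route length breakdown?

No

Short-haul: Coastal Air 40/55 = 72.7%, Pacifica 69/108 = 63.9% → Coastal Air
Long-haul: Coastal Air 36/108 = 33.3%, Pacifica 26/136 = 19.1% → Coastal Air
Medium-haul: Coastal Air 68/104 = 65.4%, Pacifica 32/56 = 57.1% → Coastal Air
Overall: Coastal Air 144/267 = 53.9%, Pacifica 127/300 = 42.3% → Coastal Air
Coastal Air wins overall and in every route group — no reversal.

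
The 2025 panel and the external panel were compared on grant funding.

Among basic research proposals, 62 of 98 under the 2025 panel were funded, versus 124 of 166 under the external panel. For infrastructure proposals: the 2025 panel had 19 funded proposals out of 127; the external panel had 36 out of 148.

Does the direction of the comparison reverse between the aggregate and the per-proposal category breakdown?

No

Basic research: the 2025 panel 62/98 = 63.3%, the external panel 124/166 = 74.7% → the external panel
Infrastructure: the 2025 panel 19/127 = 15.0%, the external panel 36/148 = 24.3% → the external panel
Overall: the 2025 panel 81/225 = 36.0%, the external panel 160/314 = 51.0% → the external panel
The external panel wins overall and in every proposal group — no reversal.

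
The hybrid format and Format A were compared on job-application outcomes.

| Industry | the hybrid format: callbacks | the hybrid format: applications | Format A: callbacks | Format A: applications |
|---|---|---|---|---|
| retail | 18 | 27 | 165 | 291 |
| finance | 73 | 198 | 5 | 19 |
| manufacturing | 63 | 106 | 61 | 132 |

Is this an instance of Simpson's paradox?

Yes

Retail: the hybrid format 18/27 = 66.7%, Format A 165/291 = 56.7% → the hybrid format
Finance: the hybrid format 73/198 = 36.9%, Format A 5/19 = 26.3% → the hybrid format
Manufacturing: the hybrid format 63/106 = 59.4%, Format A 61/132 = 46.2% → the hybrid format
Overall: the hybrid format 154/331 = 46.5%, Format A 231/442 = 52.3% → Format A
The hybrid format wins each industry group but Format A wins overall — the comparison reverses. The hybrid format's applications skew toward finance, which has a lower base rate.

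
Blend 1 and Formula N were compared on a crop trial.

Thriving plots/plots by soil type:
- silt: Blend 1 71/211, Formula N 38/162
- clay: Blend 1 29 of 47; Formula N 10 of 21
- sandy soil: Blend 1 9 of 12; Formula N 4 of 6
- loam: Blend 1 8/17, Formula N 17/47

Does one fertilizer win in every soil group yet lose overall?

Silt: Blend 1 71/211 = 33.6%, Formula N 38/162 = 23.5% → Blend 1
Clay: Blend 1 29/47 = 61.7%, Formula N 10/21 = 47.6% → Blend 1
Sandy soil: Blend 1 9/12 = 75.0%, Formula N 4/6 = 66.7% → Blend 1
Loam: Blend 1 8/17 = 47.1%, Formula N 17/47 = 36.2% → Blend 1
Overall: Blend 1 117/287 = 40.8%, Formula N 69/236 = 29.2% → Blend 1
Blend 1 wins overall and in every soil group — no reversal.

No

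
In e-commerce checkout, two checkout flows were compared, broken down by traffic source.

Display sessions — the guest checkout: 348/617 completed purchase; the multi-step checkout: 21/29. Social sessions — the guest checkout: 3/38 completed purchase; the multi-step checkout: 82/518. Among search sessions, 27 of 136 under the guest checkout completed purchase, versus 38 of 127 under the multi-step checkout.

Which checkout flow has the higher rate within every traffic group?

Display: the guest checkout 348/617 = 56.4%, the multi-step checkout 21/29 = 72.4% → the multi-step checkout
Social: the guest checkout 3/38 = 7.9%, the multi-step checkout 82/518 = 15.8% → the multi-step checkout
Search: the guest checkout 27/136 = 19.9%, the multi-step checkout 38/127 = 29.9% → the multi-step checkout
The multi-step checkout has the higher rate in all 3 groups.

the multi-step checkout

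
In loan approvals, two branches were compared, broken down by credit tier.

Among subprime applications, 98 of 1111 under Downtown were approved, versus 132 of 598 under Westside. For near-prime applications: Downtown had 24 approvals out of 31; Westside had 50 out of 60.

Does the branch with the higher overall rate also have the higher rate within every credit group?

Yes

Subprime: Downtown 98/1111 = 8.8%, Westside 132/598 = 22.1% → Westside
Near-prime: Downtown 24/31 = 77.4%, Westside 50/60 = 83.3% → Westside
Overall: Downtown 122/1142 = 10.7%, Westside 182/658 = 27.7% → Westside
Westside wins overall and in every credit group — no reversal.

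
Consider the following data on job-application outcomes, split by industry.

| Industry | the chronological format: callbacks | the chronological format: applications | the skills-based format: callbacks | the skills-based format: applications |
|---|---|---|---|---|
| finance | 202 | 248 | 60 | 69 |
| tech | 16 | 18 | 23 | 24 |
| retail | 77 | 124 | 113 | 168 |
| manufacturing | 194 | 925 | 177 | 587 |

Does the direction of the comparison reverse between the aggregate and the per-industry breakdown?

Finance: the chronological format 202/248 = 81.5%, the skills-based format 60/69 = 87.0% → the skills-based format
Tech: the chronological format 16/18 = 88.9%, the skills-based format 23/24 = 95.8% → the skills-based format
Retail: the chronological format 77/124 = 62.1%, the skills-based format 113/168 = 67.3% → the skills-based format
Manufacturing: the chronological format 194/925 = 21.0%, the skills-based format 177/587 = 30.2% → the skills-based format
Overall: the chronological format 489/1315 = 37.2%, the skills-based format 373/848 = 44.0% → the skills-based format
The skills-based format wins overall and in every industry group — no reversal.

No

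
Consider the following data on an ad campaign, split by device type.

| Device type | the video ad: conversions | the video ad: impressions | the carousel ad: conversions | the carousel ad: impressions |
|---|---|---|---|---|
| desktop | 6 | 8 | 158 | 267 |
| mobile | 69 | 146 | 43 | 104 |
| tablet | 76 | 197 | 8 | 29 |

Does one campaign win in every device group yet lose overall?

Desktop: the video ad 6/8 = 75.0%, the carousel ad 158/267 = 59.2% → the video ad
Mobile: the video ad 69/146 = 47.3%, the carousel ad 43/104 = 41.3% → the video ad
Tablet: the video ad 76/197 = 38.6%, the carousel ad 8/29 = 27.6% → the video ad
Overall: the video ad 151/351 = 43.0%, the carousel ad 209/400 = 52.2% → the carousel ad
The video ad wins each device group but the carousel ad wins overall — the comparison reverses. The video ad's impressions skew toward tablet, which has a lower base rate.

Yes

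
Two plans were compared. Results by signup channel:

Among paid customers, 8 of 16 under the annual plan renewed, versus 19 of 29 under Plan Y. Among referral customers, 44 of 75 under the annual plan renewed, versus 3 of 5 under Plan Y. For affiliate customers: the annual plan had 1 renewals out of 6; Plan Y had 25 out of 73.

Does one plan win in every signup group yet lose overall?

Yes

Paid: the annual plan 8/16 = 50.0%, Plan Y 19/29 = 65.5% → Plan Y
Referral: the annual plan 44/75 = 58.7%, Plan Y 3/5 = 60.0% → Plan Y
Affiliate: the annual plan 1/6 = 16.7%, Plan Y 25/73 = 34.2% → Plan Y
Overall: the annual plan 53/97 = 54.6%, Plan Y 47/107 = 43.9% → the annual plan
Plan Y wins each signup group but the annual plan wins overall — the comparison reverses. Plan Y's customers skew toward affiliate, which has a lower base rate.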